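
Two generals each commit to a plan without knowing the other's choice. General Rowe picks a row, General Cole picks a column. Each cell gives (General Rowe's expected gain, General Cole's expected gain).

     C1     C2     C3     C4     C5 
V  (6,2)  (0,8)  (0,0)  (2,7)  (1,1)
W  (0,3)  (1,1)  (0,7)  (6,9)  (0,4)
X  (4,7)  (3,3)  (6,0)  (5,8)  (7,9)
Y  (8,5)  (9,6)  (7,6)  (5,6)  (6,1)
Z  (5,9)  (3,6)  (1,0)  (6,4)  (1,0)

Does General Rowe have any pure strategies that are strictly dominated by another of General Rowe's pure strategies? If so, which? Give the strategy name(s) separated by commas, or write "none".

V: dominated, since Y does at least as well everywhere (C1: 8>6, C2: 9>0, C3: 7>0, C4: 5>2, C5: 6>1).
W: no other strategy beats it everywhere (V at C2 (1>0); X at C4 (6>5); Y at C4 (6>5); Z at C4 (6=6)).
X is not dominated — it holds its own against V at C2 (3>0); W at C1 (4>0); Y at C4 (5=5); Z at C2 (3=3).
Y is not dominated — it holds its own against V at C1 (8>6); W at C1 (8>0); X at C1 (8>4); Z at C1 (8>5).
Z is not dominated — it holds its own against V at C2 (3>0); W at C1 (5>0); X at C1 (5>4); Y at C4 (6>5).

V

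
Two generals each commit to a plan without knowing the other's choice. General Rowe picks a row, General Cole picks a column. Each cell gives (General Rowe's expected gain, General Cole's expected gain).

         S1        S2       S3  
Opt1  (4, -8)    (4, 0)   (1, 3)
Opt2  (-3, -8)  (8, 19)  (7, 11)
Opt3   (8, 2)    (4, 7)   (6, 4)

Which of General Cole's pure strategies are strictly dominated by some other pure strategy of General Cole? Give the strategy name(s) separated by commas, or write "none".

S1: dominated, since S2 does at least as well everywhere (Opt1: 0>-8, Opt2: 19>-8, Opt3: 7>2).
S2: no other strategy beats it everywhere (S1 at Opt1 (0>-8); S3 at Opt2 (19>11)).
Nothing dominates S3: S1 at Opt1 (3>-8); S2 at Opt1 (3>0).

S1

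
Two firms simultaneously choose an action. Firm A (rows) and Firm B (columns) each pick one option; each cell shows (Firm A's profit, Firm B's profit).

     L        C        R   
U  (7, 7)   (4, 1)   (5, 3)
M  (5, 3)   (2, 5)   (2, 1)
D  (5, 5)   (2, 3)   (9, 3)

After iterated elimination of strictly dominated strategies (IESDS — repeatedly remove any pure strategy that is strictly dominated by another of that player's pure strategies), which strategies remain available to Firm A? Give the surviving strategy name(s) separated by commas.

U

For Firm A, U strictly dominates M on the remaining columns (L: 7>5, C: 4>2, R: 5>2); eliminate M.
Column C is eliminated: L beats it against every remaining row (U: 7>1, D: 5>3).
For Firm B, L strictly dominates R on the remaining rows (U: 7>3, D: 5>3); eliminate R.
Firm A's strategy D is strictly dominated by U (L: 7>5) and is removed.
Among the remaining strategies, none is strictly dominated by another pure strategy of the same player, so the elimination stops.
Surviving strategies — Firm A: {U}; Firm B: {L}.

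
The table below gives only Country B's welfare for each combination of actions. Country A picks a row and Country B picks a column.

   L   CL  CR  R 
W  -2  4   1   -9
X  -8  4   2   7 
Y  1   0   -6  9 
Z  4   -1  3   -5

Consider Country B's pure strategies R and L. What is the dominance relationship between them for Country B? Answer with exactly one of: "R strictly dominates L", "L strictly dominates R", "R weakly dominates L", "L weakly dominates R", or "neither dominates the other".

neither dominates the other

Compare R to L across each choice by Country A: W: -9<-2, X: 7>-8, Y: 9>1, Z: -5<4.
R does better at X, Y but worse at W, Z; neither strategy dominates the other.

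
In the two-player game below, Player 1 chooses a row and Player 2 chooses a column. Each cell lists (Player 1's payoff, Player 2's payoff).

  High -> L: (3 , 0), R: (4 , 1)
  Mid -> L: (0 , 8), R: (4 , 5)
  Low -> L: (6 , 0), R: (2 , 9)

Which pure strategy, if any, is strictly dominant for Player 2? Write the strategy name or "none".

none

L fails to dominate R at High (0<1).
R fails to dominate L at Mid (5<8).
No single strategy dominates all the others.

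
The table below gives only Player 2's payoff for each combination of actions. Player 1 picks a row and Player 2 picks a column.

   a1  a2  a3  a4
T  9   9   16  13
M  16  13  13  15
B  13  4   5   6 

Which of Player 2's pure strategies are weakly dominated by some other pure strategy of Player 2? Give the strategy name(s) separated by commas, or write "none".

a1 is not dominated — it holds its own against a2 at M (16>13); a3 at M (16>13); a4 at M (16>15).
a1 weakly dominates a2 — T: 9=9, M: 16>13, B: 13>4.
Nothing dominates a3: a1 at T (16>9); a2 at T (16>9); a4 at T (16>13).
a4 is not dominated — it holds its own against a1 at T (13>9); a2 at T (13>9); a3 at M (15>13).

a2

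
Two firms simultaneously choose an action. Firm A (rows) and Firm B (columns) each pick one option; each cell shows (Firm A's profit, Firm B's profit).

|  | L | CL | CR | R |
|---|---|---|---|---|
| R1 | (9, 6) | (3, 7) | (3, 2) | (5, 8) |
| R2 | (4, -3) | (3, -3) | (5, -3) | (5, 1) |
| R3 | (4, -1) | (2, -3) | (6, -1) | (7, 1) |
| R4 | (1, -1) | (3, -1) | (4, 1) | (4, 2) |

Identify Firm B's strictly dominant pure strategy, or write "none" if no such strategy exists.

R

R vs L: R1: 8>6, R2: 1>-3, R3: 1>-1, R4: 2>-1.
R vs CL: R1: 8>7, R2: 1>-3, R3: 1>-3, R4: 2>-1.
R vs CR: R1: 8>2, R2: 1>-3, R3: 1>-1, R4: 2>1.
R strictly beats every other strategy against every opponent action, so it is strictly dominant.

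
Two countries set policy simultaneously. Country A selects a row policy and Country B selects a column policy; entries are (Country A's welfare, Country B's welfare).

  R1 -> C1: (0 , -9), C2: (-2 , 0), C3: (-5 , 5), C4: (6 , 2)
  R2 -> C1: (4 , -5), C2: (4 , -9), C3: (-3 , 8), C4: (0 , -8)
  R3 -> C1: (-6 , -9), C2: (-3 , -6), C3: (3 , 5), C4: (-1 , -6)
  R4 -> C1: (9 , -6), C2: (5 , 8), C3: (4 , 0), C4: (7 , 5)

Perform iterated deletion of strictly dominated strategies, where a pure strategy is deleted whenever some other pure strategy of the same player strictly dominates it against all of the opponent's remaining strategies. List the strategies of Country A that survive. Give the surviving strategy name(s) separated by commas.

Row R1 is eliminated: R4 beats it against every remaining column (C1: 9>0, C2: 5>-2, C3: 4>-5, C4: 7>6).
Row R2 is eliminated: R4 beats it against every remaining column (C1: 9>4, C2: 5>4, C3: 4>-3, C4: 7>0).
For Country A, R4 strictly dominates R3 on the remaining columns (C1: 9>-6, C2: 5>-3, C3: 4>3, C4: 7>-1); eliminate R3.
Column C1 is eliminated: C2 beats it against every remaining row (R4: 8>-6).
Column C3 is eliminated: C2 beats it against every remaining row (R4: 8>0).
Country B's strategy C4 is strictly dominated by C2 (R4: 8>5) and is removed.
Among the remaining strategies, none is strictly dominated by another pure strategy of the same player, so the elimination stops.
Surviving strategies — Country A: {R4}; Country B: {C2}.

R4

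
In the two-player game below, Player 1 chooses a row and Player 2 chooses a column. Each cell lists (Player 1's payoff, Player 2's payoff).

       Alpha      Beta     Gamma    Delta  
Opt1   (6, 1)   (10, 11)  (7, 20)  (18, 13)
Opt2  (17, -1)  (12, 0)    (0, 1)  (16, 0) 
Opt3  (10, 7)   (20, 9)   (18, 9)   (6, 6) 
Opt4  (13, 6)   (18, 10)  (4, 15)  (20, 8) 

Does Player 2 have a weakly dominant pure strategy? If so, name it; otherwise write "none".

Gamma

Gamma vs Alpha: Opt1: 20>1, Opt2: 1>-1, Opt3: 9>7, Opt4: 15>6.
Gamma vs Beta: Opt1: 20>11, Opt2: 1>0, Opt3: 9=9, Opt4: 15>10.
Gamma vs Delta: Opt1: 20>13, Opt2: 1>0, Opt3: 9>6, Opt4: 15>8.
Gamma is at least as good as every other strategy against every opponent action, so it is weakly dominant.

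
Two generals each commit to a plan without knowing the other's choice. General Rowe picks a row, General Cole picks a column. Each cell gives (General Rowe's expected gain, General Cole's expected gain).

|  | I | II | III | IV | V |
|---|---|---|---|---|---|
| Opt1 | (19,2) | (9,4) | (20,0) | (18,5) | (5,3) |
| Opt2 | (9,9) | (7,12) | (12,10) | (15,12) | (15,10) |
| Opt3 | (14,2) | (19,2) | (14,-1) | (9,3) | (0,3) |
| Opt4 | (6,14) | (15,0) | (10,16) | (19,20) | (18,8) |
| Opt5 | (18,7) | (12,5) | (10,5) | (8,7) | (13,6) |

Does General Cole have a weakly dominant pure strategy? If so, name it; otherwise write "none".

IV vs I: Opt1: 5>2, Opt2: 12>9, Opt3: 3>2, Opt4: 20>14, Opt5: 7=7.
IV vs II: Opt1: 5>4, Opt2: 12=12, Opt3: 3>2, Opt4: 20>0, Opt5: 7>5.
IV vs III: Opt1: 5>0, Opt2: 12>10, Opt3: 3>-1, Opt4: 20>16, Opt5: 7>5.
IV vs V: Opt1: 5>3, Opt2: 12>10, Opt3: 3=3, Opt4: 20>8, Opt5: 7>6.
IV is at least as good as every other strategy against every opponent action, so it is weakly dominant.

IV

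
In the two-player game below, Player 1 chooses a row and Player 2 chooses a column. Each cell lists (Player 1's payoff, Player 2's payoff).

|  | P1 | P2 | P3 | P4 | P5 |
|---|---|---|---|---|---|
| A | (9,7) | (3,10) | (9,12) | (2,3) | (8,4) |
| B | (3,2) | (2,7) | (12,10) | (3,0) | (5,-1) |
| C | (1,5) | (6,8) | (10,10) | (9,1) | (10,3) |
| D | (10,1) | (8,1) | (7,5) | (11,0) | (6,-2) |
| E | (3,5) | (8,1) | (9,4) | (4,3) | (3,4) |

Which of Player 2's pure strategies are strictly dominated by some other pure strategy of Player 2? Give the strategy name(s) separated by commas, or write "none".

P2, P4, P5

P1: no other strategy beats it everywhere (P2 at D (1=1); P3 at E (5>4); P4 at A (7>3); P5 at A (7>4)).
P2 is strictly dominated by P3 (A: 12>10, B: 10>7, C: 10>8, D: 5>1, E: 4>1).
P3: no other strategy beats it everywhere (P1 at A (12>7); P2 at A (12>10); P4 at A (12>3); P5 at A (12>4)).
P1 strictly dominates P4 — A: 7>3, B: 2>0, C: 5>1, D: 1>0, E: 5>3.
P5 is strictly dominated by P1 (A: 7>4, B: 2>-1, C: 5>3, D: 1>-2, E: 5>4).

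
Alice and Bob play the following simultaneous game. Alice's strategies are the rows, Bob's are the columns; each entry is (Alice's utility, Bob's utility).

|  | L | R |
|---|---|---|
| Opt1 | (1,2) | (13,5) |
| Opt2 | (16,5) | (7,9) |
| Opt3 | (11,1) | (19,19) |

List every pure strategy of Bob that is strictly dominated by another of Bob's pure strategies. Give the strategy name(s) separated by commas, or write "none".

R strictly dominates L — Opt1: 5>2, Opt2: 9>5, Opt3: 19>1.
R is not dominated — it holds its own against L at Opt1 (5>2).

L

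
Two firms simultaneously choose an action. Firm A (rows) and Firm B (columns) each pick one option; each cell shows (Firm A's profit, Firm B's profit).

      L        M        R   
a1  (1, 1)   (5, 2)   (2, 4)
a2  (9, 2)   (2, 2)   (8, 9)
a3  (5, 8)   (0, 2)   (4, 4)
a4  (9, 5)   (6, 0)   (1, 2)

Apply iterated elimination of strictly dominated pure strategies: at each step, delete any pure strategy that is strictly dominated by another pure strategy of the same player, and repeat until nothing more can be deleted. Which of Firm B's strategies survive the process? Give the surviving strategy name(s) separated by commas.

Row a3 is eliminated: a2 beats it against every remaining column (L: 9>5, M: 2>0, R: 8>4).
Firm B's strategy M is strictly dominated by R (a1: 4>2, a2: 9>2, a4: 2>0) and is removed.
Firm A's strategy a1 is strictly dominated by a2 (L: 9>1, R: 8>2) and is removed.
Among the remaining strategies, none is strictly dominated by another pure strategy of the same player, so the elimination stops.
Surviving strategies — Firm A: {a2, a4}; Firm B: {L, R}.

L, R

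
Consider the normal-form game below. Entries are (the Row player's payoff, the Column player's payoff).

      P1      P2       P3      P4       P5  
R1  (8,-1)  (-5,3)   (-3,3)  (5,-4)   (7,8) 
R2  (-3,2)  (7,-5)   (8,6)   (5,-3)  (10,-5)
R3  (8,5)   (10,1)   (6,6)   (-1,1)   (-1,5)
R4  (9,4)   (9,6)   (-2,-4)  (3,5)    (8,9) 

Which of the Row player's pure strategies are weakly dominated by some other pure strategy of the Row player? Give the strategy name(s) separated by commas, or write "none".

none

R1: no other strategy beats it everywhere (R2 at P1 (8>-3); R3 at P4 (5>-1); R4 at P4 (5>3)).
Nothing dominates R2: R1 at P2 (7>-5); R3 at P3 (8>6); R4 at P3 (8>-2).
Nothing dominates R3: R1 at P2 (10>-5); R2 at P1 (8>-3); R4 at P2 (10>9).
R4: no other strategy beats it everywhere (R1 at P1 (9>8); R2 at P1 (9>-3); R3 at P1 (9>8)).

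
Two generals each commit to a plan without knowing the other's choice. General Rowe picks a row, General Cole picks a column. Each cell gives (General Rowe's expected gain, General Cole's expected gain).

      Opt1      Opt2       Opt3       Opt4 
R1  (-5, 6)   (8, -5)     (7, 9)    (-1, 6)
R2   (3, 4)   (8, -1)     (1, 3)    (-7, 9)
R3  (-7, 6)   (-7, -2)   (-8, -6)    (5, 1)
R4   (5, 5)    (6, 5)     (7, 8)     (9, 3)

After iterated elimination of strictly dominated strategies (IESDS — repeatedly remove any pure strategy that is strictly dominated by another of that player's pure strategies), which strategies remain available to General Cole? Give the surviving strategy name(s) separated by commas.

Opt3

Row R3 is eliminated: R4 beats it against every remaining column (Opt1: 5>-7, Opt2: 6>-7, Opt3: 7>-8, Opt4: 9>5).
Column Opt2 is eliminated: Opt3 beats it against every remaining row (R1: 9>-5, R2: 3>-1, R4: 8>5).
General Rowe's strategy R2 is strictly dominated by R4 (Opt1: 5>3, Opt3: 7>1, Opt4: 9>-7) and is removed.
For General Cole, Opt3 strictly dominates Opt1 on the remaining rows (R1: 9>6, R4: 8>5); eliminate Opt1.
For General Cole, Opt3 strictly dominates Opt4 on the remaining rows (R1: 9>6, R4: 8>3); eliminate Opt4.
Among the remaining strategies, none is strictly dominated by another pure strategy of the same player, so the elimination stops.
Surviving strategies — General Rowe: {R1, R4}; General Cole: {Opt3}.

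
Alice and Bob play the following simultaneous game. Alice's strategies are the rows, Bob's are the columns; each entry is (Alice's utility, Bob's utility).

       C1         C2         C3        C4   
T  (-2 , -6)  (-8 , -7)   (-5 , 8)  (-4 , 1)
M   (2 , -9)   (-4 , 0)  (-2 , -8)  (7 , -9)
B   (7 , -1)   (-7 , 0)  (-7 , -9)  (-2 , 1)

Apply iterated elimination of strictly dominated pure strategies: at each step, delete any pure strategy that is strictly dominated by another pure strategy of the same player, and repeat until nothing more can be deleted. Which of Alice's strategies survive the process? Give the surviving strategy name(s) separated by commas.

Alice's strategy T is strictly dominated by M (C1: 2>-2, C2: -4>-8, C3: -2>-5, C4: 7>-4) and is removed.
For Bob, C2 strictly dominates C1 on the remaining rows (M: 0>-9, B: 0>-1); eliminate C1.
For Alice, M strictly dominates B on the remaining columns (C2: -4>-7, C3: -2>-7, C4: 7>-2); eliminate B.
Column C3 is eliminated: C2 beats it against every remaining row (M: 0>-8).
For Bob, C2 strictly dominates C4 on the remaining rows (M: 0>-9); eliminate C4.
Among the remaining strategies, none is strictly dominated by another pure strategy of the same player, so the elimination stops.
Surviving strategies — Alice: {M}; Bob: {C2}.

M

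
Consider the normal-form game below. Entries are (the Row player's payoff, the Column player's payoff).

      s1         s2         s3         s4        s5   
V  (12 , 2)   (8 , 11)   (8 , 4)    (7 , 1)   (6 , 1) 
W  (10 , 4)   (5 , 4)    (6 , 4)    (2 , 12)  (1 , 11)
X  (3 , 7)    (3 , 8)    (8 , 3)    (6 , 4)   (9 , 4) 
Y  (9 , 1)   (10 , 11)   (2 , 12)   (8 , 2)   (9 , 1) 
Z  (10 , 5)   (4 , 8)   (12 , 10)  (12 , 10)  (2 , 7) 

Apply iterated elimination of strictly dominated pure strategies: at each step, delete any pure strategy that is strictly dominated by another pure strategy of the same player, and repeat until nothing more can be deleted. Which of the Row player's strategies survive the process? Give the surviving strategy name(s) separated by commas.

Row W is eliminated: V beats it against every remaining column (s1: 12>10, s2: 8>5, s3: 8>6, s4: 7>2, s5: 6>1).
Column s1 is eliminated: s2 beats it against every remaining row (V: 11>2, X: 8>7, Y: 11>1, Z: 8>5).
For the Column player, s2 strictly dominates s5 on the remaining rows (V: 11>1, X: 8>4, Y: 11>1, Z: 8>7); eliminate s5.
The Row player's strategy X is strictly dominated by Z (s2: 4>3, s3: 12>8, s4: 12>6) and is removed.
Among the remaining strategies, none is strictly dominated by another pure strategy of the same player, so the elimination stops.
Surviving strategies — the Row player: {V, Y, Z}; the Column player: {s2, s3, s4}.

V, Y, Z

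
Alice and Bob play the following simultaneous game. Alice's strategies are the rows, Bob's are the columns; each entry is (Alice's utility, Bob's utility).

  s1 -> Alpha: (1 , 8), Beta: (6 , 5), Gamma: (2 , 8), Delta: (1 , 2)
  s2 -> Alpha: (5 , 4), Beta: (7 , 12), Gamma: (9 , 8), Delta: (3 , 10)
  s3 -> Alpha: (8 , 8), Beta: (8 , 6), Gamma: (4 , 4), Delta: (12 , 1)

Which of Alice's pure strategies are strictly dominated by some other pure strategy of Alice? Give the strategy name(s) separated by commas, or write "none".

s1 is strictly dominated by s2 (Alpha: 5>1, Beta: 7>6, Gamma: 9>2, Delta: 3>1).
s2: no other strategy beats it everywhere (s1 at Alpha (5>1); s3 at Gamma (9>4)).
s3: no other strategy beats it everywhere (s1 at Alpha (8>1); s2 at Alpha (8>5)).

s1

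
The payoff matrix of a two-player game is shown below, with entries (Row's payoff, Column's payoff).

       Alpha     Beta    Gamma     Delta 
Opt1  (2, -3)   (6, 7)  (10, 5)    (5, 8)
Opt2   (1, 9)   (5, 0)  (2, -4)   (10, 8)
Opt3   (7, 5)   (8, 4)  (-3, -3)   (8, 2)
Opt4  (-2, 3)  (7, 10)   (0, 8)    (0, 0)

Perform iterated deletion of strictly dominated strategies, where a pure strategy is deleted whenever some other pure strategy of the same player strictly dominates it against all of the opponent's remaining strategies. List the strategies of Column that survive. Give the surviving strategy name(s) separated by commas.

Column's strategy Gamma is strictly dominated by Beta (Opt1: 7>5, Opt2: 0>-4, Opt3: 4>-3, Opt4: 10>8) and is removed.
For Row, Opt3 strictly dominates Opt1 on the remaining columns (Alpha: 7>2, Beta: 8>6, Delta: 8>5); eliminate Opt1.
Row Opt4 is eliminated: Opt3 beats it against every remaining column (Alpha: 7>-2, Beta: 8>7, Delta: 8>0).
Column Beta is eliminated: Alpha beats it against every remaining row (Opt2: 9>0, Opt3: 5>4).
Column Delta is eliminated: Alpha beats it against every remaining row (Opt2: 9>8, Opt3: 5>2).
Row's strategy Opt2 is strictly dominated by Opt3 (Alpha: 7>1) and is removed.
Among the remaining strategies, none is strictly dominated by another pure strategy of the same player, so the elimination stops.
Surviving strategies — Row: {Opt3}; Column: {Alpha}.

Alpha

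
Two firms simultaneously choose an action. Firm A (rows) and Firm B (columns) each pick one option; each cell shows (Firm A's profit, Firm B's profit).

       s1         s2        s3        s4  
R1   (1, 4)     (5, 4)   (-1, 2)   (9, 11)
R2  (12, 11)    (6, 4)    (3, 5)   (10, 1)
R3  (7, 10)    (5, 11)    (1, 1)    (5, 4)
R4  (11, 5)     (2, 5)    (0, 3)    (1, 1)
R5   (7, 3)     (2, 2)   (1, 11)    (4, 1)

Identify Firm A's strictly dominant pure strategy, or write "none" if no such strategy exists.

R2 vs R1: s1: 12>1, s2: 6>5, s3: 3>-1, s4: 10>9.
R2 vs R3: s1: 12>7, s2: 6>5, s3: 3>1, s4: 10>5.
R2 vs R4: s1: 12>11, s2: 6>2, s3: 3>0, s4: 10>1.
R2 vs R5: s1: 12>7, s2: 6>2, s3: 3>1, s4: 10>4.
R2 strictly beats every other strategy against every opponent action, so it is strictly dominant.

R2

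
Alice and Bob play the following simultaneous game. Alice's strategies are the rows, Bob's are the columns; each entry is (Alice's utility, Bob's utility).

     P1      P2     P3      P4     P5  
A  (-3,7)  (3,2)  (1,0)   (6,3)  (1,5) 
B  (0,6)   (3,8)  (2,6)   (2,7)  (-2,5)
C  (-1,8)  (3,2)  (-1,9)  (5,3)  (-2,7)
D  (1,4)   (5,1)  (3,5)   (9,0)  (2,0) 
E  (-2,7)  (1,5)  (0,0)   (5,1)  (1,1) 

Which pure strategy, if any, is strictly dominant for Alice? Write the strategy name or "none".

D

D vs A: P1: 1>-3, P2: 5>3, P3: 3>1, P4: 9>6, P5: 2>1.
D vs B: P1: 1>0, P2: 5>3, P3: 3>2, P4: 9>2, P5: 2>-2.
D vs C: P1: 1>-1, P2: 5>3, P3: 3>-1, P4: 9>5, P5: 2>-2.
D vs E: P1: 1>-2, P2: 5>1, P3: 3>0, P4: 9>5, P5: 2>1.
D strictly beats every other strategy against every opponent action, so it is strictly dominant.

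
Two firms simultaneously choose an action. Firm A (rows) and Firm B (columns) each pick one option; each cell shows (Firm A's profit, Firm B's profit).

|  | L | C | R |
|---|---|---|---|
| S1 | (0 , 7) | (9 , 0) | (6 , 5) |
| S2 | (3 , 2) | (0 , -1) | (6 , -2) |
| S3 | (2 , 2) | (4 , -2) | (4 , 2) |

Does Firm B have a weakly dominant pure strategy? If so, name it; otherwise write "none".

L vs C: S1: 7>0, S2: 2>-1, S3: 2>-2.
L vs R: S1: 7>5, S2: 2>-2, S3: 2=2.
L is at least as good as every other strategy against every opponent action, so it is weakly dominant.

L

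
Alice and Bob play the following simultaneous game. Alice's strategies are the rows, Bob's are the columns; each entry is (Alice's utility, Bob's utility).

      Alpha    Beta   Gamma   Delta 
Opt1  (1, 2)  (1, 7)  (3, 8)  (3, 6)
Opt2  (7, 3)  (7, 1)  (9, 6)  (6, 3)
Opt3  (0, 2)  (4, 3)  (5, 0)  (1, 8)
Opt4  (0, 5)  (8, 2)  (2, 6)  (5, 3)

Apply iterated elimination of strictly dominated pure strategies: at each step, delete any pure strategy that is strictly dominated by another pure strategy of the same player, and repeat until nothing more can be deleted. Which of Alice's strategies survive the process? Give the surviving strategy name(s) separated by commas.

Opt2

For Alice, Opt2 strictly dominates Opt1 on the remaining columns (Alpha: 7>1, Beta: 7>1, Gamma: 9>3, Delta: 6>3); eliminate Opt1.
For Alice, Opt2 strictly dominates Opt3 on the remaining columns (Alpha: 7>0, Beta: 7>4, Gamma: 9>5, Delta: 6>1); eliminate Opt3.
Column Alpha is eliminated: Gamma beats it against every remaining row (Opt2: 6>3, Opt4: 6>5).
For Bob, Gamma strictly dominates Beta on the remaining rows (Opt2: 6>1, Opt4: 6>2); eliminate Beta.
Alice's strategy Opt4 is strictly dominated by Opt2 (Gamma: 9>2, Delta: 6>5) and is removed.
Column Delta is eliminated: Gamma beats it against every remaining row (Opt2: 6>3).
Among the remaining strategies, none is strictly dominated by another pure strategy of the same player, so the elimination stops.
Surviving strategies — Alice: {Opt2}; Bob: {Gamma}.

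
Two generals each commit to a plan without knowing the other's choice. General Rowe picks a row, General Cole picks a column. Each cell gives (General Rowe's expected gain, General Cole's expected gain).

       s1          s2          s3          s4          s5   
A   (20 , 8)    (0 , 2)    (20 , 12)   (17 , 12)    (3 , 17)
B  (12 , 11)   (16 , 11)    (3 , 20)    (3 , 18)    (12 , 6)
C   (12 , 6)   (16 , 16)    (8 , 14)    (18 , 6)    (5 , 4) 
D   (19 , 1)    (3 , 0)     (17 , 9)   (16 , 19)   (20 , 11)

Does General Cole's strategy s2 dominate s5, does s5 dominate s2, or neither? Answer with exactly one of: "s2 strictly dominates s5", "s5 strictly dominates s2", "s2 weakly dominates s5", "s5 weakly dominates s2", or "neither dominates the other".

Compare s2 to s5 across each opponent action: A: 2<17, B: 11>6, C: 16>4, D: 0<11.
s2 does better at B, C but worse at A, D; neither strategy dominates the other.

neither dominates the other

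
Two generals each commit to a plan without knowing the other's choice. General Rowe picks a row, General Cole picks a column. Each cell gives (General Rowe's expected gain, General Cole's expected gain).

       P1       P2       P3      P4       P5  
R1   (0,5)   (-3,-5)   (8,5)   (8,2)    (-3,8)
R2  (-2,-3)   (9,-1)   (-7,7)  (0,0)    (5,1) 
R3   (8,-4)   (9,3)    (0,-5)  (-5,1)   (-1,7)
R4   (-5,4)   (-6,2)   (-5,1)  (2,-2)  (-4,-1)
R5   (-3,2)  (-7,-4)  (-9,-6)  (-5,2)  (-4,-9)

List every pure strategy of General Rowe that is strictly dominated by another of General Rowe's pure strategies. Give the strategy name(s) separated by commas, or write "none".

Nothing dominates R1: R2 at P1 (0>-2); R3 at P3 (8>0); R4 at P1 (0>-5); R5 at P1 (0>-3).
Nothing dominates R2: R1 at P2 (9>-3); R3 at P2 (9=9); R4 at P1 (-2>-5); R5 at P1 (-2>-3).
R3: no other strategy beats it everywhere (R1 at P1 (8>0); R2 at P1 (8>-2); R4 at P1 (8>-5); R5 at P1 (8>-3)).
R1 strictly dominates R4 — P1: 0>-5, P2: -3>-6, P3: 8>-5, P4: 8>2, P5: -3>-4.
R5 is strictly dominated by R1 (P1: 0>-3, P2: -3>-7, P3: 8>-9, P4: 8>-5, P5: -3>-4).

R4, R5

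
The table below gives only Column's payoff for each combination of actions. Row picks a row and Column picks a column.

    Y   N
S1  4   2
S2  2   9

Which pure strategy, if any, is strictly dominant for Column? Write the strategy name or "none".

Y fails to dominate N at S2 (2<9).
N fails to dominate Y at S1 (2<4).
No single strategy dominates all the others.

none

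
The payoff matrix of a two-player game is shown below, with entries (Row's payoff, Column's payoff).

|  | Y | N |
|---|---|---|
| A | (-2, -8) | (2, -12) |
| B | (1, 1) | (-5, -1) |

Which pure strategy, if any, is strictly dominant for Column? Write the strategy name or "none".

Y vs N: A: -8>-12, B: 1>-1.
Y strictly beats every other strategy against every opponent action, so it is strictly dominant.

Y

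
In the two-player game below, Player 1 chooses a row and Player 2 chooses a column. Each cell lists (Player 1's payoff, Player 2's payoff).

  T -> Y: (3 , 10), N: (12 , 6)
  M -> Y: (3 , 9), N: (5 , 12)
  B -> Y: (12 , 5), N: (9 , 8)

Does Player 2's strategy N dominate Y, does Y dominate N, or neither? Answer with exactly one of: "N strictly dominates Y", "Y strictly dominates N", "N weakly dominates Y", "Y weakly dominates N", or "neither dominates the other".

Compare N to Y across each choice by Player 1: T: 6<10, M: 12>9, B: 8>5.
N does better at M, B but worse at T; neither strategy dominates the other.

neither dominates the other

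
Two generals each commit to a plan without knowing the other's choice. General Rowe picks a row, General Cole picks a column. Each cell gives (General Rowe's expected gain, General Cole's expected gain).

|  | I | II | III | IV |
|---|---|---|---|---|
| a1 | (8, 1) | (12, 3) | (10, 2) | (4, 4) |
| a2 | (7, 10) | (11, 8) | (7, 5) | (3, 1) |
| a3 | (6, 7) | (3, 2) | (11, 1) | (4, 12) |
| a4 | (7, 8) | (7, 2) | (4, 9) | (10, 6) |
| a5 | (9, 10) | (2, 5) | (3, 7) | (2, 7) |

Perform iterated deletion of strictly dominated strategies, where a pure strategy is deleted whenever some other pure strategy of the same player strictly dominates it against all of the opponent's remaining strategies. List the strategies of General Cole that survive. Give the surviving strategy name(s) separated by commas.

I, III, IV

For General Rowe, a1 strictly dominates a2 on the remaining columns (I: 8>7, II: 12>11, III: 10>7, IV: 4>3); eliminate a2.
Column II is eliminated: IV beats it against every remaining row (a1: 4>3, a3: 12>2, a4: 6>2, a5: 7>5).
Among the remaining strategies, none is strictly dominated by another pure strategy of the same player, so the elimination stops.
Surviving strategies — General Rowe: {a1, a3, a4, a5}; General Cole: {I, III, IV}.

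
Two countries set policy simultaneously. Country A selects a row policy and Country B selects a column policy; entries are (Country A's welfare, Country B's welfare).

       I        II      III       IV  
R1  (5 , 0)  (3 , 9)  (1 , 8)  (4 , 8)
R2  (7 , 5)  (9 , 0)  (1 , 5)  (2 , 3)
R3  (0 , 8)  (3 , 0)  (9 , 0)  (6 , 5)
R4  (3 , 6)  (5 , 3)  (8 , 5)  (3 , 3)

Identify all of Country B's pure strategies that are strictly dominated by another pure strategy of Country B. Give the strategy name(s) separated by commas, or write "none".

I is not dominated — it holds its own against II at R2 (5>0); III at R2 (5=5); IV at R2 (5>3).
Nothing dominates II: I at R1 (9>0); III at R1 (9>8); IV at R1 (9>8).
Nothing dominates III: I at R1 (8>0); II at R2 (5>0); IV at R1 (8=8).
IV: no other strategy beats it everywhere (I at R1 (8>0); II at R2 (3>0); III at R1 (8=8)).

none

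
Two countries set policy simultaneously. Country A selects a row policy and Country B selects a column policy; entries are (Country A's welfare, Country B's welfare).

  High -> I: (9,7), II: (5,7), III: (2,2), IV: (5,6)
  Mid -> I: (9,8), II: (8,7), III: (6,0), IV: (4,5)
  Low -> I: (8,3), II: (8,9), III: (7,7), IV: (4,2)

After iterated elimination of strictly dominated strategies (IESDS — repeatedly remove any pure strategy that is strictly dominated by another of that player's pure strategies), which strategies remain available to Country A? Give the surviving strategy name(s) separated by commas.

High, Mid, Low

For Country B, II strictly dominates III on the remaining rows (High: 7>2, Mid: 7>0, Low: 9>7); eliminate III.
Column IV is eliminated: I beats it against every remaining row (High: 7>6, Mid: 8>5, Low: 3>2).
Among the remaining strategies, none is strictly dominated by another pure strategy of the same player, so the elimination stops.
Surviving strategies — Country A: {High, Mid, Low}; Country B: {I, II}.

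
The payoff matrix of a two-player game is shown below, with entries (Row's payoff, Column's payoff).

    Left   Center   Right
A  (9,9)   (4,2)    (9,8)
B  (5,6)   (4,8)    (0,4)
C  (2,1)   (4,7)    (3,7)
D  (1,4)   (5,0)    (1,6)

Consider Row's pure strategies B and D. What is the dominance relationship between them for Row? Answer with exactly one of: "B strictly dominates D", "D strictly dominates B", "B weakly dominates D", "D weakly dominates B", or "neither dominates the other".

B's payoffs vs D's, by Column's action — Left: 5>1, Center: 4<5, Right: 0<1.
B does better at Left but worse at Center, Right; neither strategy dominates the other.

neither dominates the other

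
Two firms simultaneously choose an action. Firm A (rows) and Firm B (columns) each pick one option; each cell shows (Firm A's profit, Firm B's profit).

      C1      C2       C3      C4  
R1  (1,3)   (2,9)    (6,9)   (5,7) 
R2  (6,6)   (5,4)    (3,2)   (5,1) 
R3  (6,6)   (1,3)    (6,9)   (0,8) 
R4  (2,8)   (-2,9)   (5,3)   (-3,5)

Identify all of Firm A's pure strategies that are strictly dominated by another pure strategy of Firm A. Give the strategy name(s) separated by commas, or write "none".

R1: no other strategy beats it everywhere (R2 at C3 (6>3); R3 at C2 (2>1); R4 at C2 (2>-2)).
Nothing dominates R2: R1 at C1 (6>1); R3 at C1 (6=6); R4 at C1 (6>2).
Nothing dominates R3: R1 at C1 (6>1); R2 at C1 (6=6); R4 at C1 (6>2).
R4: dominated, since R3 does at least as well everywhere (C1: 6>2, C2: 1>-2, C3: 6>5, C4: 0>-3).

R4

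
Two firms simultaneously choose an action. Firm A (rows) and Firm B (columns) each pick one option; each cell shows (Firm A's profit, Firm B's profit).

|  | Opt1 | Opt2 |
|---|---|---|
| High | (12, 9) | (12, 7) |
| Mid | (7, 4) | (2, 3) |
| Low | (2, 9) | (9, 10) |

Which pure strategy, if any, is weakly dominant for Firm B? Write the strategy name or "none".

none

Opt1 fails to dominate Opt2 at Low (9<10).
Opt2 fails to dominate Opt1 at High (7<9).
No single strategy dominates all the others.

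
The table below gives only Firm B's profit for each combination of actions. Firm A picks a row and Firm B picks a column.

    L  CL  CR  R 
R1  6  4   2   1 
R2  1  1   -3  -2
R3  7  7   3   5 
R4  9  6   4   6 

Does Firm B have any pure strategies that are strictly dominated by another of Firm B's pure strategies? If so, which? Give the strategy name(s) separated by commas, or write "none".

L is not dominated — it holds its own against CL at R1 (6>4); CR at R1 (6>2); R at R1 (6>1).
Nothing dominates CL: L at R2 (1=1); CR at R1 (4>2); R at R1 (4>1).
CR: dominated, since L does at least as well everywhere (R1: 6>2, R2: 1>-3, R3: 7>3, R4: 9>4).
R is strictly dominated by L (R1: 6>1, R2: 1>-2, R3: 7>5, R4: 9>6).

CR, R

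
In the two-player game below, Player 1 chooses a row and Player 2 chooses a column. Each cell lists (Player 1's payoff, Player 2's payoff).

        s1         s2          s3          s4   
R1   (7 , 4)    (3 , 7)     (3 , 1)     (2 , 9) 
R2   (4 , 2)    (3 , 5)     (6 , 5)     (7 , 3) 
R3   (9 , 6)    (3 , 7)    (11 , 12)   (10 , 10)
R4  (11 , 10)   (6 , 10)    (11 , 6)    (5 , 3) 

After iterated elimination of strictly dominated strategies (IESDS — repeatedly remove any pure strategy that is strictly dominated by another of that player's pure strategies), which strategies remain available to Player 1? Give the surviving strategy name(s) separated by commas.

Player 1's strategy R1 is strictly dominated by R4 (s1: 11>7, s2: 6>3, s3: 11>3, s4: 5>2) and is removed.
Column s4 is eliminated: s3 beats it against every remaining row (R2: 5>3, R3: 12>10, R4: 6>3).
Player 1's strategy R2 is strictly dominated by R4 (s1: 11>4, s2: 6>3, s3: 11>6) and is removed.
Among the remaining strategies, none is strictly dominated by another pure strategy of the same player, so the elimination stops.
Surviving strategies — Player 1: {R3, R4}; Player 2: {s1, s2, s3}.

R3, R4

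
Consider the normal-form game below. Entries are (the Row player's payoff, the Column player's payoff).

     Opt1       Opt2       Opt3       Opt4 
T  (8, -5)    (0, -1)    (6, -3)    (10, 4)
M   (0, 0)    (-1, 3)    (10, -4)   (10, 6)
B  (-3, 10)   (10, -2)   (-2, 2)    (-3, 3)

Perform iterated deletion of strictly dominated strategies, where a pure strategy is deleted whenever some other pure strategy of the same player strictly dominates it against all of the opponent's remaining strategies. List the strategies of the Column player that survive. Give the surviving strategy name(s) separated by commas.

Opt4

For the Column player, Opt4 strictly dominates Opt2 on the remaining rows (T: 4>-1, M: 6>3, B: 3>-2); eliminate Opt2.
The Row player's strategy B is strictly dominated by T (Opt1: 8>-3, Opt3: 6>-2, Opt4: 10>-3) and is removed.
The Column player's strategy Opt1 is strictly dominated by Opt4 (T: 4>-5, M: 6>0) and is removed.
For the Column player, Opt4 strictly dominates Opt3 on the remaining rows (T: 4>-3, M: 6>-4); eliminate Opt3.
Among the remaining strategies, none is strictly dominated by another pure strategy of the same player, so the elimination stops.
Surviving strategies — the Row player: {T, M}; the Column player: {Opt4}.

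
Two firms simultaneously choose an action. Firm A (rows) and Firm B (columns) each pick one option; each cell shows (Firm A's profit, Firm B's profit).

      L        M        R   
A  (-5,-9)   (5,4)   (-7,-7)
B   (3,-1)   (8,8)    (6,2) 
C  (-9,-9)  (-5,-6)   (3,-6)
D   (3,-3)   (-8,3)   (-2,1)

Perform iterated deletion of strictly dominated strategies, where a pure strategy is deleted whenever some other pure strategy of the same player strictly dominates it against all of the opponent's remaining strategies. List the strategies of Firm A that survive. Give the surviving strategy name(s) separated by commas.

B

For Firm A, B strictly dominates A on the remaining columns (L: 3>-5, M: 8>5, R: 6>-7); eliminate A.
For Firm A, B strictly dominates C on the remaining columns (L: 3>-9, M: 8>-5, R: 6>3); eliminate C.
For Firm B, M strictly dominates L on the remaining rows (B: 8>-1, D: 3>-3); eliminate L.
For Firm A, B strictly dominates D on the remaining columns (M: 8>-8, R: 6>-2); eliminate D.
Column R is eliminated: M beats it against every remaining row (B: 8>2).
Among the remaining strategies, none is strictly dominated by another pure strategy of the same player, so the elimination stops.
Surviving strategies — Firm A: {B}; Firm B: {M}.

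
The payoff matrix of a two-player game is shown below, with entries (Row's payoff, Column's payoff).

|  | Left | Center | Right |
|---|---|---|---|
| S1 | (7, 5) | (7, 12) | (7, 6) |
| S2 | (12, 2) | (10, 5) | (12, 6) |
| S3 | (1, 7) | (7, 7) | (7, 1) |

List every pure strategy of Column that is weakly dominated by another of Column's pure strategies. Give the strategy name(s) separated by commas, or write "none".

Left

Center weakly dominates Left — S1: 12>5, S2: 5>2, S3: 7=7.
Center: no other strategy beats it everywhere (Left at S1 (12>5); Right at S1 (12>6)).
Nothing dominates Right: Left at S1 (6>5); Center at S2 (6>5).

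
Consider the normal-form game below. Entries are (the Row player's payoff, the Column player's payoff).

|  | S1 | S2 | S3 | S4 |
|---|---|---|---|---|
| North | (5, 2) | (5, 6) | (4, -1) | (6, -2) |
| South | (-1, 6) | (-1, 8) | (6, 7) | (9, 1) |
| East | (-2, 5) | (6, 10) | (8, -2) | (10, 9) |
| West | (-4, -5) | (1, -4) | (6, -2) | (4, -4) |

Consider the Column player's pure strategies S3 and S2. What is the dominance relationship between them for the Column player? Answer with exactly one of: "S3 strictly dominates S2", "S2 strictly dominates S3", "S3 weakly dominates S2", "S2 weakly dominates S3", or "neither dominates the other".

neither dominates the other

S3's payoffs vs S2's, by the Row player's action — North: -1<6, South: 7<8, East: -2<10, West: -2>-4.
S3 does better at West but worse at North, South, East; neither strategy dominates the other.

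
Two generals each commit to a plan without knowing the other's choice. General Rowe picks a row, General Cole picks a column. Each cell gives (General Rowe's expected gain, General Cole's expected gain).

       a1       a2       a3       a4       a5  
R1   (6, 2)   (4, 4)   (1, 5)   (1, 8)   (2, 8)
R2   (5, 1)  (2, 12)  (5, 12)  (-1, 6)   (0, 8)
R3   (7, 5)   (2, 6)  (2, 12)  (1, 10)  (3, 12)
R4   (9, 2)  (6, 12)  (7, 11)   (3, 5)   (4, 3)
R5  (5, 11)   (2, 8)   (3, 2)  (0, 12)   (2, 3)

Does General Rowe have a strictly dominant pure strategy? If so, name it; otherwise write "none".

R4 vs R1: a1: 9>6, a2: 6>4, a3: 7>1, a4: 3>1, a5: 4>2.
R4 vs R2: a1: 9>5, a2: 6>2, a3: 7>5, a4: 3>-1, a5: 4>0.
R4 vs R3: a1: 9>7, a2: 6>2, a3: 7>2, a4: 3>1, a5: 4>3.
R4 vs R5: a1: 9>5, a2: 6>2, a3: 7>3, a4: 3>0, a5: 4>2.
R4 strictly beats every other strategy against every opponent action, so it is strictly dominant.

R4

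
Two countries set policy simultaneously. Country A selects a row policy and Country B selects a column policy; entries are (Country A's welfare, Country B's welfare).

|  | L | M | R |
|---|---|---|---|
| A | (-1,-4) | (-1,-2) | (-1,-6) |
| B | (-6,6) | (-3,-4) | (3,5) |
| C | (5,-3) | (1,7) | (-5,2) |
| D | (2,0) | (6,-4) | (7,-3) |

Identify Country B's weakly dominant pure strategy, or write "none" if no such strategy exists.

L fails to dominate M at A (-4<-2).
M fails to dominate L at B (-4<6).
R fails to dominate L at A (-6<-4).
No single strategy dominates all the others.

none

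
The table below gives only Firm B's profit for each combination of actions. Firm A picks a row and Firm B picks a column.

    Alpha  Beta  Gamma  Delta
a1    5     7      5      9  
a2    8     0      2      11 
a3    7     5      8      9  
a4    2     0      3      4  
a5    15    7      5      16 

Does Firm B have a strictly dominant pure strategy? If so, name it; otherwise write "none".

Delta

Delta vs Alpha: a1: 9>5, a2: 11>8, a3: 9>7, a4: 4>2, a5: 16>15.
Delta vs Beta: a1: 9>7, a2: 11>0, a3: 9>5, a4: 4>0, a5: 16>7.
Delta vs Gamma: a1: 9>5, a2: 11>2, a3: 9>8, a4: 4>3, a5: 16>5.
Delta strictly beats every other strategy against every opponent action, so it is strictly dominant.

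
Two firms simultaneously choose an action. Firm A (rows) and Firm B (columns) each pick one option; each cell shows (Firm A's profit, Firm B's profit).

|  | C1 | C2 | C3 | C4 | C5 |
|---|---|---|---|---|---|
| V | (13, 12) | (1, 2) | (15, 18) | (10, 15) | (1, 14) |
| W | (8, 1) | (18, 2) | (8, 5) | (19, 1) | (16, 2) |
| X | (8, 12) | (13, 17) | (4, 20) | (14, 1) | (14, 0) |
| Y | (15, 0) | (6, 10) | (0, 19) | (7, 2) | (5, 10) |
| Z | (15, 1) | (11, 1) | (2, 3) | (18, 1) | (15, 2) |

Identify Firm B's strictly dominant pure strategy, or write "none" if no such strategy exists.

C3 vs C1: V: 18>12, W: 5>1, X: 20>12, Y: 19>0, Z: 3>1.
C3 vs C2: V: 18>2, W: 5>2, X: 20>17, Y: 19>10, Z: 3>1.
C3 vs C4: V: 18>15, W: 5>1, X: 20>1, Y: 19>2, Z: 3>1.
C3 vs C5: V: 18>14, W: 5>2, X: 20>0, Y: 19>10, Z: 3>2.
C3 strictly beats every other strategy against every opponent action, so it is strictly dominant.

C3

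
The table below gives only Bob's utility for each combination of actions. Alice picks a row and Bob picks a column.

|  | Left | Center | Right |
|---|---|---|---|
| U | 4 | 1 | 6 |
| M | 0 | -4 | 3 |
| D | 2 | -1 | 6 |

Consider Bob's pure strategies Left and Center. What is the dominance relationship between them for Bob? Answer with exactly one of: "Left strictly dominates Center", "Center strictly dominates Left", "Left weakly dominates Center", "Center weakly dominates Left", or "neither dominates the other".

Compare Left to Center across each choice by Alice: U: 4>1, M: 0>-4, D: 2>-1.
Left gives a strictly higher payoff against each choice by Alice, so Left strictly dominates Center.

Left strictly dominates Center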